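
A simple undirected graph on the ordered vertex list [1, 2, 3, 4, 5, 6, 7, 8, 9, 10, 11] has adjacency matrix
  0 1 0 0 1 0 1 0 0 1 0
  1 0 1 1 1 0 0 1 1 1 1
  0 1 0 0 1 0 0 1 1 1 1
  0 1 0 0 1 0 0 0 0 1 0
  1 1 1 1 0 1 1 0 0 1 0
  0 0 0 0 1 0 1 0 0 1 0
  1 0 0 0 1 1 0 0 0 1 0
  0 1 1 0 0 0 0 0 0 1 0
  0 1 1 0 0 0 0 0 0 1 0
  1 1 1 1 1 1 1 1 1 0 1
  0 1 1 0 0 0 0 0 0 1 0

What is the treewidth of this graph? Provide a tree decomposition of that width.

Every bag has size at most 4, so the width is 4 − 1 = 3 and tw(G) ≤ 3. For the lower bound, the 4 vertices {1, 2, 5, 10} are pairwise adjacent, and any tree decomposition puts a clique entirely inside one bag — forcing width ≥ 3. The upper and lower bounds meet at 3, so that is the treewidth.

Treewidth 3.
Bags: B1 = {2, 3, 5, 10}  B2 = {2, 3, 9, 10}  B3 = {2, 4, 5, 10}  B4 = {1, 2, 5, 10}  B5 = {2, 3, 8, 10}  B6 = {2, 3, 10, 11}  B7 = {1, 5, 7, 10}  B8 = {5, 6, 7, 10}
Tree: B1–B2, B1–B3, B1–B4, B2–B5, B5–B6, B4–B7, B7–B8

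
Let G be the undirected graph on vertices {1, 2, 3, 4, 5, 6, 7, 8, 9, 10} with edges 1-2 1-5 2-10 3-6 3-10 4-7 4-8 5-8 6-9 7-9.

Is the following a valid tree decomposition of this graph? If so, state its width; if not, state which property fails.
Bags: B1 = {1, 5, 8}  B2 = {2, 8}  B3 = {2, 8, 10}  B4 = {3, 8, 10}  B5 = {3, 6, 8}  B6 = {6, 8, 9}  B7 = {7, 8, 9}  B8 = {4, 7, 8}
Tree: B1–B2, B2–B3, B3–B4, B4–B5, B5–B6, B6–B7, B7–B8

A tree decomposition must satisfy three properties: every vertex lies in some bag; for every edge, both endpoints lie together in some bag; and for every vertex, the bags containing it form a connected subtree. Here edge (1,2) lies in no bag, so the decomposition is invalid.

No — edge (1,2) lies in no bag.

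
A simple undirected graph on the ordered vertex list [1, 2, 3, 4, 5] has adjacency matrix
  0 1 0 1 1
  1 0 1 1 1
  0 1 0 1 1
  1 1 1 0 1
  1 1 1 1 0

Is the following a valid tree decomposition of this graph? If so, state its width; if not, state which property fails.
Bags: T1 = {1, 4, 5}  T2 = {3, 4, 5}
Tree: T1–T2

No — vertex 2 appears in no bag.

A tree decomposition must satisfy three properties: every vertex lies in some bag; for every edge, both endpoints lie together in some bag; and for every vertex, the bags containing it form a connected subtree. Here vertex 2 appears in no bag, so the decomposition is invalid.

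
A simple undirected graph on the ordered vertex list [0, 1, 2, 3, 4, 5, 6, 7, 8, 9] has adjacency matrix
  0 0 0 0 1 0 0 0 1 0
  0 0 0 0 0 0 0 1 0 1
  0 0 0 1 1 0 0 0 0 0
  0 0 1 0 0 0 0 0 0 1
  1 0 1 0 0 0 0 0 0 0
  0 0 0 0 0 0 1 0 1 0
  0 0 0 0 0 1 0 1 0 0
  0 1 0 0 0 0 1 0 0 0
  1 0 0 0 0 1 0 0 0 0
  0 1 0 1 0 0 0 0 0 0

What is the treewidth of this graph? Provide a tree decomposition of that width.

Treewidth 2.
One optimal decomposition is:
Bags: B1 = {5, 6, 8}  B2 = {0, 6, 8}  B3 = {0, 4, 6}  B4 = {2, 4, 6}  B5 = {2, 3, 6}  B6 = {3, 6, 9}  B7 = {1, 6, 9}  B8 = {1, 6, 7}
Tree: B1–B2, B2–B3, B3–B4, B4–B5, B5–B6, B6–B7, B7–B8

Each bag holds 3 vertices, so the decomposition has width 2, which upper-bounds the treewidth. For the lower bound, G contains the cycle 6–5–8–0–4–2–3–9–1–7–6, so G is not a forest; only forests have treewidth ≤ 1, hence tw(G) ≥ 2. Therefore the treewidth is 2.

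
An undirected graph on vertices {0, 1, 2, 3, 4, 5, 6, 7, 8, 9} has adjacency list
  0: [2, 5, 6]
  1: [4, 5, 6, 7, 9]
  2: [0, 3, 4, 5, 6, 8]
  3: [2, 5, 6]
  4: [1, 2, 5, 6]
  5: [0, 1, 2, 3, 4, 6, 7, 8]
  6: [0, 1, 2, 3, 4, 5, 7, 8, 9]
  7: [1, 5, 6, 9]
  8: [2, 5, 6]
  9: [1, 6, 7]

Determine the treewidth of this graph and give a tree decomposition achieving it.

Treewidth 3.
One optimal decomposition is:
Bags: B1 = {0, 2, 5, 6}  B2 = {2, 4, 5, 6}  B3 = {1, 4, 5, 6}  B4 = {2, 3, 5, 6}  B5 = {1, 5, 6, 7}  B6 = {1, 6, 7, 9}  B7 = {2, 5, 6, 8}
Tree: B1–B2, B2–B3, B2–B4, B3–B5, B5–B6, B1–B7

The largest bag has 4 vertices, giving width 3; this decomposition certifies tw(G) ≤ 3. For the lower bound, the 4 vertices {1, 6, 7, 9} are pairwise adjacent, and any tree decomposition puts a clique entirely inside one bag — forcing width ≥ 3. The upper and lower bounds meet at 3, so that is the treewidth.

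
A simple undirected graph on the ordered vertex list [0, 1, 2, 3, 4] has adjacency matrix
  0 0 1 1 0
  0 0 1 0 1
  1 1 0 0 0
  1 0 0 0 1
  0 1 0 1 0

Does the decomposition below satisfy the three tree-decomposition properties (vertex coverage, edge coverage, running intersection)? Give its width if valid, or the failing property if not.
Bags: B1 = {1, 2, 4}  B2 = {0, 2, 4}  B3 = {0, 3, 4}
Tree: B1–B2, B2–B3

Checking the three conditions: (i) the bags cover all of {0, 1, 2, 3, 4}; (ii) for each edge, some bag contains both endpoints; (iii) the bags containing any fixed vertex form a subtree. All hold, so the decomposition is valid with width 3 − 1 = 2.

Yes; width 2.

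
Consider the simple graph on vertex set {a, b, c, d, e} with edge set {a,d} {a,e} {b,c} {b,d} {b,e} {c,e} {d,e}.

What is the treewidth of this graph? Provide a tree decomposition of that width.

Treewidth 2.
One optimal decomposition is:
Bags: B1 = {a, d, e}  B2 = {b, d, e}  B3 = {b, c, e}
Tree: B1–B2, B2–B3

Every bag has size at most 3, so the width is 3 − 1 = 2 and tw(G) ≤ 2. Conversely, {a, d, e} is a clique of size 3, and the vertices of any clique must share a bag in every tree decomposition; so some bag has ≥ 3 vertices and tw(G) ≥ 2. Therefore the treewidth is 2.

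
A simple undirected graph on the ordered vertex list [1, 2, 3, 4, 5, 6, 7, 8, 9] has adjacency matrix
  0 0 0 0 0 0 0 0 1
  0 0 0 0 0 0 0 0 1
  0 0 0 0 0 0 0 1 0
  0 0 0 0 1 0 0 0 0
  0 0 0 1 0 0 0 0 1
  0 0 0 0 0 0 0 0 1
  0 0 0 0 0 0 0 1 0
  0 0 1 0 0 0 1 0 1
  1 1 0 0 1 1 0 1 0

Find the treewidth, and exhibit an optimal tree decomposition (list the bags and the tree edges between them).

Each bag holds 2 vertices, so the decomposition has width 1, which upper-bounds the treewidth. G has an edge, so its treewidth is at least 1. Therefore the treewidth is 1.

Treewidth 1.
One optimal decomposition is:
Bags: B1 = {1, 9}  B2 = {5, 9}  B3 = {4, 5}  B4 = {8, 9}  B5 = {6, 9}  B6 = {7, 8}  B7 = {2, 9}  B8 = {3, 8}
Tree: B1–B2, B2–B3, B1–B4, B4–B5, B4–B6, B2–B7, B4–B8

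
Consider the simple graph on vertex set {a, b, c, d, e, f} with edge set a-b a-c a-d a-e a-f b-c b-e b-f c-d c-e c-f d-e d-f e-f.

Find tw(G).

A width-4 tree decomposition is:
Bags: B1 = {a, b, c, e, f}  B2 = {a, c, d, e, f}
Tree: B1–B2
The largest bag has 5 vertices, giving width 4; this decomposition certifies tw(G) ≤ 4. On the other hand G contains the 5-clique {a, c, d, e, f}. A clique must lie in a single bag of any decomposition, so no decomposition can have width below 4. Hence tw(G) = 4 exactly.

4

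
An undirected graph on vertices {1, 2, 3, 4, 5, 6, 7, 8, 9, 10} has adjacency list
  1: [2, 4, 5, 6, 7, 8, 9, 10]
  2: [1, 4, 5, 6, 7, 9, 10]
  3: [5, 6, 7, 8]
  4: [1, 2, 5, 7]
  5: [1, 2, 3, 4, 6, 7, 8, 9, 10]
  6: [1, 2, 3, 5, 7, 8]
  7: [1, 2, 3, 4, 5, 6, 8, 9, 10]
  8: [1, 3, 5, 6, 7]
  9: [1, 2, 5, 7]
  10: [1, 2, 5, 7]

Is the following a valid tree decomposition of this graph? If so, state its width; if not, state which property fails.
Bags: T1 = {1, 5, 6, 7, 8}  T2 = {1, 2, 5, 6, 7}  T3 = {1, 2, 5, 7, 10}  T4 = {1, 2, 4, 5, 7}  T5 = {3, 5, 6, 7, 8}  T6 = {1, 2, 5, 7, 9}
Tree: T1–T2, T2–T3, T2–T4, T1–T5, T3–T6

Yes; width 4.

Checking the three conditions: (i) the bags cover all of {1, 2, 3, 4, 5, 6, 7, 8, 9, 10}; (ii) for each edge, some bag contains both endpoints; (iii) the bags containing any fixed vertex form a subtree. All hold, so the decomposition is valid with width 5 − 1 = 4.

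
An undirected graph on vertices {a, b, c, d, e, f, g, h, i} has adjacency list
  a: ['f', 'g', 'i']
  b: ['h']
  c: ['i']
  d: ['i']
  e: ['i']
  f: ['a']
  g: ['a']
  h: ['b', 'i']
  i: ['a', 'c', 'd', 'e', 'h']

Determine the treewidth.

A width-1 tree decomposition is:
Bags: B1 = {c, i}  B2 = {e, i}  B3 = {a, i}  B4 = {h, i}  B5 = {a, f}  B6 = {a, g}  B7 = {b, h}  B8 = {d, i}
Tree: B1–B2, B2–B3, B3–B4, B3–B5, B5–B6, B4–B7, B3–B8
Each bag holds 2 vertices, so the decomposition has width 1, which upper-bounds the treewidth. G has an edge, so its treewidth is at least 1. Hence tw(G) = 1 exactly.

1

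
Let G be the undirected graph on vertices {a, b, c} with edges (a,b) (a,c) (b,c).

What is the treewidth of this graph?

2

A width-2 tree decomposition is:
Bags: B1 = {a, b, c}
Tree: (single bag)
With just one bag of size 3, the width is 3 − 1 = 2, so tw(G) ≤ 2. For the lower bound, the 3 vertices {a, b, c} are pairwise adjacent, and any tree decomposition puts a clique entirely inside one bag — forcing width ≥ 2. Therefore the treewidth is 2.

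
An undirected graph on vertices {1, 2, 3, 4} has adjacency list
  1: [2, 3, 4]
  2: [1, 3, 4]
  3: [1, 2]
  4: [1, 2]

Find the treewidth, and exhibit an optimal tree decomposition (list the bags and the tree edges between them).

Every bag has size at most 3, so the width is 3 − 1 = 2 and tw(G) ≤ 2. Conversely, {1, 2, 3} is a clique of size 3, and the vertices of any clique must share a bag in every tree decomposition; so some bag has ≥ 3 vertices and tw(G) ≥ 2. Hence tw(G) = 2 exactly.

Treewidth 2.
One optimal decomposition is:
Bags: B1 = {1, 2, 4}  B2 = {1, 2, 3}
Tree: B1–B2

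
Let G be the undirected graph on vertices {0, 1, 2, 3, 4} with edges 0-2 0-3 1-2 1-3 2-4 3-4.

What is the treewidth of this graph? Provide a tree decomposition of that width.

Treewidth 2.
One optimal decomposition is:
Bags: B1 = {2, 3, 4}  B2 = {0, 2, 3}  B3 = {1, 2, 3}
Tree: B1–B2, B2–B3

Each bag holds 3 vertices, so the decomposition has width 2, which upper-bounds the treewidth. For the lower bound, G contains the cycle 4–2–0–3–4, so G is not a forest; only forests have treewidth ≤ 1, hence tw(G) ≥ 2. Hence tw(G) = 2 exactly.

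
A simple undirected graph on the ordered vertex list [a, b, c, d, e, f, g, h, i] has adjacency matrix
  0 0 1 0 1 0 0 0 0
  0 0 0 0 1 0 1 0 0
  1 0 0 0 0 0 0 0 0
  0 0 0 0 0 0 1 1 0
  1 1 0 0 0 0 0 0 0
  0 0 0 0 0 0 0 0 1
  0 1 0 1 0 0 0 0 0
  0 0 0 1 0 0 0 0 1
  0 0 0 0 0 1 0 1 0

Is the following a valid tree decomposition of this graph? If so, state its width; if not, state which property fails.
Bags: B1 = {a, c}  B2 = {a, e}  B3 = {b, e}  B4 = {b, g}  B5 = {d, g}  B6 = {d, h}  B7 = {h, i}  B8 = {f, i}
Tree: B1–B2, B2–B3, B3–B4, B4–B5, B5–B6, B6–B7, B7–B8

Yes; width 1.

Every vertex of G appears in some bag (union = {a, b, c, d, e, f, g, h, i}); every edge is covered by a bag; and for each vertex v the set of bags containing v is connected in the bag tree. The decomposition is therefore valid. The largest bag has 2 vertices, so the width is 1.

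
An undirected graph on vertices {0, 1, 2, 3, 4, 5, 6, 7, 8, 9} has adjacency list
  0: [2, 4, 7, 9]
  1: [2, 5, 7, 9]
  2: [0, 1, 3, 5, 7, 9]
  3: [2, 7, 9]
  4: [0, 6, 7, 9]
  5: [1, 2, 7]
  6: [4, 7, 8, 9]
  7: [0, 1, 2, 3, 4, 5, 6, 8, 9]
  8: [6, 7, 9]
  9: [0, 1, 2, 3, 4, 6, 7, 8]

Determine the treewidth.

A width-3 tree decomposition is:
Bags: B1 = {0, 4, 7, 9}  B2 = {4, 6, 7, 9}  B3 = {0, 2, 7, 9}  B4 = {1, 2, 7, 9}  B5 = {6, 7, 8, 9}  B6 = {1, 2, 5, 7}  B7 = {2, 3, 7, 9}
Tree: B1–B2, B1–B3, B3–B4, B2–B5, B4–B6, B4–B7
Every bag has size at most 4, so the width is 4 − 1 = 3 and tw(G) ≤ 3. On the other hand G contains the 4-clique {6, 7, 8, 9}. A clique must lie in a single bag of any decomposition, so no decomposition can have width below 3. The upper and lower bounds meet at 3, so that is the treewidth.

3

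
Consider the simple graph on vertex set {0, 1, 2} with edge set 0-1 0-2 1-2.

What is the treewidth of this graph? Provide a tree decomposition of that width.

Treewidth 2.
One optimal decomposition is:
Bags: B1 = {0, 1, 2}
Tree: (single bag)

A single bag containing all 3 vertices is trivially a valid decomposition of width 2. For the lower bound, the 3 vertices {0, 1, 2} are pairwise adjacent, and any tree decomposition puts a clique entirely inside one bag — forcing width ≥ 2. Hence tw(G) = 2 exactly.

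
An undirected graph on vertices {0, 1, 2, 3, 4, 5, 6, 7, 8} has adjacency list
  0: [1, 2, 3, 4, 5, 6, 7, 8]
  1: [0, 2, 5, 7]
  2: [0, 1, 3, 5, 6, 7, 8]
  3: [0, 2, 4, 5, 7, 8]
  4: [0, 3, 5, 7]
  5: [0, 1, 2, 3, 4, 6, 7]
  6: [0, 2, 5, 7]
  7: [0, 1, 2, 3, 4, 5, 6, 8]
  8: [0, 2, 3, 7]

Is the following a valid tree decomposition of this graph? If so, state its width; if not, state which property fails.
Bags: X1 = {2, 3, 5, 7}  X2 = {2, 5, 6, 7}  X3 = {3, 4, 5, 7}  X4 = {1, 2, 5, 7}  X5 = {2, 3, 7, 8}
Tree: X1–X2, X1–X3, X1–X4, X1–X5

A tree decomposition must satisfy three properties: every vertex lies in some bag; for every edge, both endpoints lie together in some bag; and for every vertex, the bags containing it form a connected subtree. Here vertex 0 appears in no bag, so the decomposition is invalid.

No — vertex 0 appears in no bag.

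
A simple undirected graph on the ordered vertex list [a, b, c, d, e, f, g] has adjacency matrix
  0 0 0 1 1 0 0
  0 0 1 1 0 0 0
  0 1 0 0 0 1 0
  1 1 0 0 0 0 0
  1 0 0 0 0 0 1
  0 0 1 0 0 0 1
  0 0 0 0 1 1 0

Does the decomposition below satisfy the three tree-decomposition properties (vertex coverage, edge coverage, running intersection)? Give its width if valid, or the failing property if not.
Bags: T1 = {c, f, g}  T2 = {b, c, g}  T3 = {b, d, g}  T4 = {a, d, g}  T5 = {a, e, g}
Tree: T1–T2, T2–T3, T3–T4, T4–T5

Every vertex of G appears in some bag (union = {a, b, c, d, e, f, g}); every edge is covered by a bag; and for each vertex v the set of bags containing v is connected in the bag tree. The decomposition is therefore valid. The largest bag has 3 vertices, so the width is 2.

Yes; width 2.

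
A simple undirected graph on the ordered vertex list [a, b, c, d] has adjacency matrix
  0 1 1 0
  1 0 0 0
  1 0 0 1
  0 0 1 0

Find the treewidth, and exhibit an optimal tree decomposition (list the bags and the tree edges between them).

The largest bag has 2 vertices, giving width 1; this decomposition certifies tw(G) ≤ 1. G has an edge, so its treewidth is at least 1. Combining the bounds, tw(G) = 1.

Treewidth 1.
Bags: B1 = {a, c}  B2 = {a, b}  B3 = {c, d}
Tree: B1–B2, B1–B3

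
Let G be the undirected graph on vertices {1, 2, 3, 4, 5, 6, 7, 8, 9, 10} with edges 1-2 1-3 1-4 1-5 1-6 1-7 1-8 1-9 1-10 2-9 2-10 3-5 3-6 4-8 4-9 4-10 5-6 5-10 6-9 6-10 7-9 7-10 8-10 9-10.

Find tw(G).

3

A width-3 tree decomposition is:
Bags: B1 = {1, 4, 9, 10}  B2 = {1, 7, 9, 10}  B3 = {1, 4, 8, 10}  B4 = {1, 6, 9, 10}  B5 = {1, 5, 6, 10}  B6 = {1, 2, 9, 10}  B7 = {1, 3, 5, 6}
Tree: B1–B2, B1–B3, B2–B4, B4–B5, B4–B6, B5–B7
Every bag has size at most 4, so the width is 4 − 1 = 3 and tw(G) ≤ 3. For the lower bound, the 4 vertices {1, 4, 8, 10} are pairwise adjacent, and any tree decomposition puts a clique entirely inside one bag — forcing width ≥ 3. Hence tw(G) = 3 exactly.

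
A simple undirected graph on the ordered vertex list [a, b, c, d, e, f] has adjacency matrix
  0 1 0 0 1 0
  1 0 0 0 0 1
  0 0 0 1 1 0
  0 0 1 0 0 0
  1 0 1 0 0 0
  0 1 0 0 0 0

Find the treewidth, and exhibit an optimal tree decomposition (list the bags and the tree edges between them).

Treewidth 1.
One optimal decomposition is:
Bags: B1 = {b, f}  B2 = {a, b}  B3 = {a, e}  B4 = {c, e}  B5 = {c, d}
Tree: B1–B2, B2–B3, B3–B4, B4–B5

Each bag holds 2 vertices, so the decomposition has width 1, which upper-bounds the treewidth. Any graph with an edge has treewidth ≥ 1, and G has the edge f–b. Combining the bounds, tw(G) = 1.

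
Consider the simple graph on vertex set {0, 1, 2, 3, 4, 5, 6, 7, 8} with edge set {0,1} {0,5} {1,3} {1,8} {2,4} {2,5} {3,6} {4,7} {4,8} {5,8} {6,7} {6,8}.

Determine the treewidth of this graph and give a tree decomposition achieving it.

Treewidth 3.
One such decomposition:
Bags: B1 = {3, 4, 6, 7}  B2 = {3, 4, 6, 8}  B3 = {1, 3, 4, 8}  B4 = {1, 2, 4, 8}  B5 = {1, 2, 5, 8}  B6 = {0, 1, 2, 5}
Tree: B1–B2, B2–B3, B3–B4, B4–B5, B5–B6

Every bag has size at most 4, so the width is 4 − 1 = 3 and tw(G) ≤ 3. For the lower bound: the 4 vertex sets {3,6,7}, {4}, {8}, {0,1,2,5} are disjoint, each induces a connected subgraph, and every pair is joined by at least one edge of G. Contracting each set to a single vertex therefore yields K_{4} as a minor, and since treewidth is minor-monotone, tw(G) ≥ tw(K_{4}) = 3. Combining the bounds, tw(G) = 3.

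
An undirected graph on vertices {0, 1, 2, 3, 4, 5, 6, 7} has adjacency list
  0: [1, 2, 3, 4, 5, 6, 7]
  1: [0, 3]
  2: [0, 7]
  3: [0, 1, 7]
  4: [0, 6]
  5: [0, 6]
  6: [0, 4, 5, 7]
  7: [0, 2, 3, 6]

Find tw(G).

A width-2 tree decomposition is:
Bags: B1 = {0, 6, 7}  B2 = {0, 5, 6}  B3 = {0, 3, 7}  B4 = {0, 2, 7}  B5 = {0, 4, 6}  B6 = {0, 1, 3}
Tree: B1–B2, B1–B3, B3–B4, B1–B5, B3–B6
Every bag has size at most 3, so the width is 3 − 1 = 2 and tw(G) ≤ 2. For the lower bound, the 3 vertices {0, 1, 3} are pairwise adjacent, and any tree decomposition puts a clique entirely inside one bag — forcing width ≥ 2. The upper and lower bounds meet at 2, so that is the treewidth.

2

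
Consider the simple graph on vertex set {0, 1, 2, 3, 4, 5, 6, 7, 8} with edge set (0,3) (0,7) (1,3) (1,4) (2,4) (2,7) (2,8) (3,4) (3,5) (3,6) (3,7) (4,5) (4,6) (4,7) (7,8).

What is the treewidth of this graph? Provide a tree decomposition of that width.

Every bag has size at most 3, so the width is 3 − 1 = 2 and tw(G) ≤ 2. On the other hand G contains the 3-clique {2, 7, 8}. A clique must lie in a single bag of any decomposition, so no decomposition can have width below 2. Combining the bounds, tw(G) = 2.

Treewidth 2.
Bags: B1 = {3, 4, 5}  B2 = {3, 4, 7}  B3 = {3, 4, 6}  B4 = {2, 4, 7}  B5 = {2, 7, 8}  B6 = {0, 3, 7}  B7 = {1, 3, 4}
Tree: B1–B2, B1–B3, B2–B4, B4–B5, B2–B6, B3–B7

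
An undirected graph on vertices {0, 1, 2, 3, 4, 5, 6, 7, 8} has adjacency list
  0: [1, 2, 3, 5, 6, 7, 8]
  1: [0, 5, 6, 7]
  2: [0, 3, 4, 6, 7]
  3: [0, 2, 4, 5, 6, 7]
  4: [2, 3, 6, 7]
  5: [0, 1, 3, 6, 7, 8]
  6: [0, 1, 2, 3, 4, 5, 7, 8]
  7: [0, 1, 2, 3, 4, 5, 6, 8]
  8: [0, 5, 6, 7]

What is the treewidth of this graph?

A width-4 tree decomposition is:
Bags: B1 = {0, 5, 6, 7, 8}  B2 = {0, 3, 5, 6, 7}  B3 = {0, 2, 3, 6, 7}  B4 = {0, 1, 5, 6, 7}  B5 = {2, 3, 4, 6, 7}
Tree: B1–B2, B2–B3, B1–B4, B3–B5
Each bag holds 5 vertices, so the decomposition has width 4, which upper-bounds the treewidth. On the other hand G contains the 5-clique {0, 2, 3, 6, 7}. A clique must lie in a single bag of any decomposition, so no decomposition can have width below 4. Hence tw(G) = 4 exactly.

4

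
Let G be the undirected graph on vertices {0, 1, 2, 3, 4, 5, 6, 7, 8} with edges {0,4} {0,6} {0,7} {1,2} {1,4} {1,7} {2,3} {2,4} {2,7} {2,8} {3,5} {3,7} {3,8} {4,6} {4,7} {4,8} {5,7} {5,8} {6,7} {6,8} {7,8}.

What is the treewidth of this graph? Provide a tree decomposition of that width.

Each bag holds 4 vertices, so the decomposition has width 3, which upper-bounds the treewidth. For the lower bound, the 4 vertices {2, 3, 7, 8} are pairwise adjacent, and any tree decomposition puts a clique entirely inside one bag — forcing width ≥ 3. Combining the bounds, tw(G) = 3.

Treewidth 3.
Bags: B1 = {2, 3, 7, 8}  B2 = {2, 4, 7, 8}  B3 = {3, 5, 7, 8}  B4 = {4, 6, 7, 8}  B5 = {0, 4, 6, 7}  B6 = {1, 2, 4, 7}
Tree: B1–B2, B1–B3, B2–B4, B4–B5, B2–B6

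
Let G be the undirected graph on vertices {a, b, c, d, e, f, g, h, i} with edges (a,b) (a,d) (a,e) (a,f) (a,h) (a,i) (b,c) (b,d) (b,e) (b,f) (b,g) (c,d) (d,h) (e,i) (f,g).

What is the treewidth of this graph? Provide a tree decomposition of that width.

Treewidth 2.
One such decomposition:
Bags: B1 = {a, b, f}  B2 = {a, b, d}  B3 = {a, d, h}  B4 = {a, b, e}  B5 = {b, c, d}  B6 = {a, e, i}  B7 = {b, f, g}
Tree: B1–B2, B2–B3, B2–B4, B2–B5, B4–B6, B1–B7

Each bag holds 3 vertices, so the decomposition has width 2, which upper-bounds the treewidth. For the lower bound, the 3 vertices {a, d, h} are pairwise adjacent, and any tree decomposition puts a clique entirely inside one bag — forcing width ≥ 2. The upper and lower bounds meet at 2, so that is the treewidth.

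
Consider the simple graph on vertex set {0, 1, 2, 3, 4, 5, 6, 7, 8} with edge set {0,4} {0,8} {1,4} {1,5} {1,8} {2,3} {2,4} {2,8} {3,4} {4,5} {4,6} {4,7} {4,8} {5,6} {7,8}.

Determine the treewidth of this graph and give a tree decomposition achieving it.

Treewidth 2.
One optimal decomposition is:
Bags: B1 = {2, 4, 8}  B2 = {0, 4, 8}  B3 = {1, 4, 8}  B4 = {1, 4, 5}  B5 = {4, 7, 8}  B6 = {2, 3, 4}  B7 = {4, 5, 6}
Tree: B1–B2, B2–B3, B3–B4, B3–B5, B1–B6, B4–B7

The largest bag has 3 vertices, giving width 2; this decomposition certifies tw(G) ≤ 2. On the other hand G contains the 3-clique {0, 4, 8}. A clique must lie in a single bag of any decomposition, so no decomposition can have width below 2. The upper and lower bounds meet at 2, so that is the treewidth.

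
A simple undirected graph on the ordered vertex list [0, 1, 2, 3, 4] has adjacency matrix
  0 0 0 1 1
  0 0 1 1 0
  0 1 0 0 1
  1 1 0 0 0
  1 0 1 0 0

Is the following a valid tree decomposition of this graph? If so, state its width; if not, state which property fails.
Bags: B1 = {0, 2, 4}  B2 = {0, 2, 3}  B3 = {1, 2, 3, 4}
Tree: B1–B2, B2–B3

A tree decomposition must satisfy three properties: every vertex lies in some bag; for every edge, both endpoints lie together in some bag; and for every vertex, the bags containing it form a connected subtree. Here bags containing vertex 4 are not connected in the tree, so the decomposition is invalid.

No — bags containing vertex 4 are not connected in the tree.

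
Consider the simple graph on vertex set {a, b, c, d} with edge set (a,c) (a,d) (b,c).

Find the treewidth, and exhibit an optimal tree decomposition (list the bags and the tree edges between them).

Treewidth 1.
One such decomposition:
Bags: B1 = {a, c}  B2 = {a, d}  B3 = {b, c}
Tree: B1–B2, B1–B3

Every bag has size at most 2, so the width is 2 − 1 = 1 and tw(G) ≤ 1. G has an edge, so its treewidth is at least 1. The upper and lower bounds meet at 1, so that is the treewidth.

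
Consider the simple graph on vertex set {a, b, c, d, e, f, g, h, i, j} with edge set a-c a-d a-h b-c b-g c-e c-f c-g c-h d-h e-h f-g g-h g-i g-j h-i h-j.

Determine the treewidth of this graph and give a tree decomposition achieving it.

The largest bag has 3 vertices, giving width 2; this decomposition certifies tw(G) ≤ 2. On the other hand G contains the 3-clique {a, d, h}. A clique must lie in a single bag of any decomposition, so no decomposition can have width below 2. Therefore the treewidth is 2.

Treewidth 2.
Bags: B1 = {c, f, g}  B2 = {c, g, h}  B3 = {g, h, j}  B4 = {g, h, i}  B5 = {b, c, g}  B6 = {c, e, h}  B7 = {a, c, h}  B8 = {a, d, h}
Tree: B1–B2, B2–B3, B2–B4, B1–B5, B2–B6, B6–B7, B7–B8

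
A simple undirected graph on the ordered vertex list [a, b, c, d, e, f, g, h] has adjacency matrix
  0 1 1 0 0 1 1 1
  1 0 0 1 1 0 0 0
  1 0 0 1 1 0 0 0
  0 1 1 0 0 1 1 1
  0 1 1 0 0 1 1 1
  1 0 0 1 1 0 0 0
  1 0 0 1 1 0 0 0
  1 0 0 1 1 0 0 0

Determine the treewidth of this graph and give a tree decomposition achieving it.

Each bag holds 4 vertices, so the decomposition has width 3, which upper-bounds the treewidth. For the lower bound: the 4 vertex sets {a,h}, {c,d}, {e}, {f} are disjoint, each induces a connected subgraph, and every pair is joined by at least one edge of G. Contracting each set to a single vertex therefore yields K_{4} as a minor, and since treewidth is minor-monotone, tw(G) ≥ tw(K_{4}) = 3. Combining the bounds, tw(G) = 3.

Treewidth 3.
One optimal decomposition is:
Bags: B1 = {a, d, e, h}  B2 = {a, c, d, e}  B3 = {a, d, e, f}  B4 = {a, d, e, g}  B5 = {a, b, d, e}
Tree: B1–B2, B2–B3, B3–B4, B4–B5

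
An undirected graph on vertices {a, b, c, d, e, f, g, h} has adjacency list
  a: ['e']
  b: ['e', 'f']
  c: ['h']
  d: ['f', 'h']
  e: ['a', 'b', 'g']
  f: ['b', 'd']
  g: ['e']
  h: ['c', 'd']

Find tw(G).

1

A width-1 tree decomposition is:
Bags: B1 = {d, f}  B2 = {d, h}  B3 = {b, f}  B4 = {b, e}  B5 = {a, e}  B6 = {e, g}  B7 = {c, h}
Tree: B1–B2, B1–B3, B3–B4, B4–B5, B5–B6, B2–B7
Each bag holds 2 vertices, so the decomposition has width 1, which upper-bounds the treewidth. G has an edge, so its treewidth is at least 1. Hence tw(G) = 1 exactly.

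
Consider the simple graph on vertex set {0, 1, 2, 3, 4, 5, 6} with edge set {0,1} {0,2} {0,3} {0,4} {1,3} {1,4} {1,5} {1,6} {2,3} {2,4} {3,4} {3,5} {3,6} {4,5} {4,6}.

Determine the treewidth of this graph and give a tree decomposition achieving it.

The largest bag has 4 vertices, giving width 3; this decomposition certifies tw(G) ≤ 3. For the lower bound, the 4 vertices {0, 1, 3, 4} are pairwise adjacent, and any tree decomposition puts a clique entirely inside one bag — forcing width ≥ 3. Combining the bounds, tw(G) = 3.

Treewidth 3.
Bags: B1 = {0, 1, 3, 4}  B2 = {1, 3, 4, 6}  B3 = {0, 2, 3, 4}  B4 = {1, 3, 4, 5}
Tree: B1–B2, B1–B3, B1–B4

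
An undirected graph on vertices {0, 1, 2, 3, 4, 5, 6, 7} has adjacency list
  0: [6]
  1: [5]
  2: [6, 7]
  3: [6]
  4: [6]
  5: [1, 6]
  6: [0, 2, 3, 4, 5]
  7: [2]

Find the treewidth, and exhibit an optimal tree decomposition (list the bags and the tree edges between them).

Each bag holds 2 vertices, so the decomposition has width 1, which upper-bounds the treewidth. Since G has at least one edge (e.g. 2–6), it is not an edgeless graph, so tw(G) ≥ 1. Combining the bounds, tw(G) = 1.

Treewidth 1.
Bags: B1 = {2, 6}  B2 = {0, 6}  B3 = {5, 6}  B4 = {3, 6}  B5 = {2, 7}  B6 = {1, 5}  B7 = {4, 6}
Tree: B1–B2, B1–B3, B1–B4, B1–B5, B3–B6, B4–B7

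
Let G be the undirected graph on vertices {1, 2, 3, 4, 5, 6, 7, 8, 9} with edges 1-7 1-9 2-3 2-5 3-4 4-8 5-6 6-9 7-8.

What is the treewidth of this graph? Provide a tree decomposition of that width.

Treewidth 2.
One such decomposition:
Bags: B1 = {2, 3, 5}  B2 = {3, 4, 5}  B3 = {4, 5, 8}  B4 = {5, 7, 8}  B5 = {1, 5, 7}  B6 = {1, 5, 9}  B7 = {5, 6, 9}
Tree: B1–B2, B2–B3, B3–B4, B4–B5, B5–B6, B6–B7

The largest bag has 3 vertices, giving width 2; this decomposition certifies tw(G) ≤ 2. Since 5–2–3–4–8–7–1–9–6–5 is a cycle in G, G is not acyclic. Forests are exactly the graphs of treewidth ≤ 1, so tw(G) ≥ 2. Hence tw(G) = 2 exactly.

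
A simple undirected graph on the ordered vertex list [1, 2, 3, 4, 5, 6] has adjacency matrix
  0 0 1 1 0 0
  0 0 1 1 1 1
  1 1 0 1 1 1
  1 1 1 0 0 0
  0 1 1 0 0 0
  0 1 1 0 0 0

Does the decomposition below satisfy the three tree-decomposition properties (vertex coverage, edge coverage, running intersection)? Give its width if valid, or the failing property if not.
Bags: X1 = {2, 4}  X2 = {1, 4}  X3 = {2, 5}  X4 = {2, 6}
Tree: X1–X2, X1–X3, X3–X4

A tree decomposition must satisfy three properties: every vertex lies in some bag; for every edge, both endpoints lie together in some bag; and for every vertex, the bags containing it form a connected subtree. Here vertex 3 appears in no bag, so the decomposition is invalid.

No — vertex 3 appears in no bag.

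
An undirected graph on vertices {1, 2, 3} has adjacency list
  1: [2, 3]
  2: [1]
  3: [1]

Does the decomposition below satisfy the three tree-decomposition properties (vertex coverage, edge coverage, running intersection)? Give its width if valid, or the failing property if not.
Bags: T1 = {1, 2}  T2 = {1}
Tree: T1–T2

No — vertex 3 appears in no bag.

A tree decomposition must satisfy three properties: every vertex lies in some bag; for every edge, both endpoints lie together in some bag; and for every vertex, the bags containing it form a connected subtree. Here vertex 3 appears in no bag, so the decomposition is invalid.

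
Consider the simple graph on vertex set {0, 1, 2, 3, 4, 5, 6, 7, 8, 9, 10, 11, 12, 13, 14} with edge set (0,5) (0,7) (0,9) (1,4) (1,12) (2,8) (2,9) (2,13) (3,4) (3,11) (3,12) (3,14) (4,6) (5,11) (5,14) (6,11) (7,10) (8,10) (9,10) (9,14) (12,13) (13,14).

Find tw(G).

A width-3 tree decomposition is:
Bags: B1 = {2, 7, 8, 10}  B2 = {2, 7, 9, 10}  B3 = {0, 2, 7, 9}  B4 = {0, 2, 9, 13}  B5 = {0, 9, 13, 14}  B6 = {0, 5, 13, 14}  B7 = {5, 12, 13, 14}  B8 = {3, 5, 12, 14}  B9 = {3, 5, 11, 12}  B10 = {1, 3, 11, 12}  B11 = {1, 3, 4, 11}  B12 = {1, 4, 6, 11}
Tree: B1–B2, B2–B3, B3–B4, B4–B5, B5–B6, B6–B7, B7–B8, B8–B9, B9–B10, B10–B11, B11–B12
Each bag holds 4 vertices, so the decomposition has width 3, which upper-bounds the treewidth. For the lower bound: the 4 vertex sets {7,8,10}, {2}, {9}, {0,5,13,14} are disjoint, each induces a connected subgraph, and every pair is joined by at least one edge of G. Contracting each set to a single vertex therefore yields K_{4} as a minor, and since treewidth is minor-monotone, tw(G) ≥ tw(K_{4}) = 3. Combining the bounds, tw(G) = 3.

3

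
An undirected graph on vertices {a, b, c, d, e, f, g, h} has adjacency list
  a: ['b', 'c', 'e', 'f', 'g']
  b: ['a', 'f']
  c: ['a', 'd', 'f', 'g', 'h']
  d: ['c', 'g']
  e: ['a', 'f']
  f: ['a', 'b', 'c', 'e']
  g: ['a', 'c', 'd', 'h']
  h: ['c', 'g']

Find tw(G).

A width-2 tree decomposition is:
Bags: B1 = {a, c, g}  B2 = {a, c, f}  B3 = {c, d, g}  B4 = {a, b, f}  B5 = {a, e, f}  B6 = {c, g, h}
Tree: B1–B2, B1–B3, B2–B4, B2–B5, B1–B6
Each bag holds 3 vertices, so the decomposition has width 2, which upper-bounds the treewidth. For the lower bound, the 3 vertices {a, e, f} are pairwise adjacent, and any tree decomposition puts a clique entirely inside one bag — forcing width ≥ 2. Therefore the treewidth is 2.

2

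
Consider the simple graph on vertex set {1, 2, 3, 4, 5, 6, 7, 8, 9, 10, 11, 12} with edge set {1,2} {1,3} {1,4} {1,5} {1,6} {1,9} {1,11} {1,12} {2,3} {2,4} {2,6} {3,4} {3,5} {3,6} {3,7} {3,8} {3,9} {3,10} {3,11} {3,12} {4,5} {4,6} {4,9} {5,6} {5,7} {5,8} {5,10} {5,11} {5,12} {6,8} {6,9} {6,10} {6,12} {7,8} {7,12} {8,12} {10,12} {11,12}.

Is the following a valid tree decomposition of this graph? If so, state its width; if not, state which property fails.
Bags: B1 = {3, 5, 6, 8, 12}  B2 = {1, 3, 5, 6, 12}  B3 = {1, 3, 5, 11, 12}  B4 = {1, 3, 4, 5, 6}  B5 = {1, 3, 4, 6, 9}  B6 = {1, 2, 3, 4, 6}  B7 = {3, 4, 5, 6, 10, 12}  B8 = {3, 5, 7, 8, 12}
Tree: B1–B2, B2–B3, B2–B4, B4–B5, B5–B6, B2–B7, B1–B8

No — bags containing vertex 4 are not connected in the tree.

A tree decomposition must satisfy three properties: every vertex lies in some bag; for every edge, both endpoints lie together in some bag; and for every vertex, the bags containing it form a connected subtree. Here bags containing vertex 4 are not connected in the tree, so the decomposition is invalid.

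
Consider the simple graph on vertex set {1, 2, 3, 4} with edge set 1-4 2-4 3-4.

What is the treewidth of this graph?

1

A width-1 tree decomposition is:
Bags: B1 = {2, 4}  B2 = {1, 4}  B3 = {3, 4}
Tree: B1–B2, B2–B3
Every bag has size at most 2, so the width is 2 − 1 = 1 and tw(G) ≤ 1. Since G has at least one edge (e.g. 4–2), it is not an edgeless graph, so tw(G) ≥ 1. Therefore the treewidth is 1.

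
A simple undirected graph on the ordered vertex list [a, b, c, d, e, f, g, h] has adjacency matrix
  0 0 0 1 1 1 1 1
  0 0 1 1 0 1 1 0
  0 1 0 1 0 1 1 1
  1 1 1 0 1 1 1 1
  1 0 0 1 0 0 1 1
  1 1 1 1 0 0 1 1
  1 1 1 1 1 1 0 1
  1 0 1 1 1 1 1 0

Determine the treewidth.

A width-4 tree decomposition is:
Bags: B1 = {c, d, f, g, h}  B2 = {a, d, f, g, h}  B3 = {b, c, d, f, g}  B4 = {a, d, e, g, h}
Tree: B1–B2, B1–B3, B2–B4
Each bag holds 5 vertices, so the decomposition has width 4, which upper-bounds the treewidth. For the lower bound, the 5 vertices {a, d, e, g, h} are pairwise adjacent, and any tree decomposition puts a clique entirely inside one bag — forcing width ≥ 4. Combining the bounds, tw(G) = 4.

4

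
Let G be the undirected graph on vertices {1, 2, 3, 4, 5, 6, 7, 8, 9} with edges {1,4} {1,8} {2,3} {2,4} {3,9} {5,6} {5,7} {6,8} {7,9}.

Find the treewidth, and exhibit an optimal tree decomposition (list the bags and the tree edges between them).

Treewidth 2.
One optimal decomposition is:
Bags: B1 = {1, 4, 8}  B2 = {2, 4, 8}  B3 = {2, 3, 8}  B4 = {3, 8, 9}  B5 = {7, 8, 9}  B6 = {5, 7, 8}  B7 = {5, 6, 8}
Tree: B1–B2, B2–B3, B3–B4, B4–B5, B5–B6, B6–B7

Every bag has size at most 3, so the width is 3 − 1 = 2 and tw(G) ≤ 2. The edges 8–1–4–2–3–9–7–5–6–8 form a cycle, so G is not a tree and its treewidth is at least 2. Hence tw(G) = 2 exactly.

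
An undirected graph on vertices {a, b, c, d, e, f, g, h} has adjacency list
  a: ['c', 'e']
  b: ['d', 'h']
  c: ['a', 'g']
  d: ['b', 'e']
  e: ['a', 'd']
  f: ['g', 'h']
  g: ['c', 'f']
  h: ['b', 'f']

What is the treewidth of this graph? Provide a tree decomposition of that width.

Each bag holds 3 vertices, so the decomposition has width 2, which upper-bounds the treewidth. Since a–c–g–f–h–b–d–e–a is a cycle in G, G is not acyclic. Forests are exactly the graphs of treewidth ≤ 1, so tw(G) ≥ 2. Therefore the treewidth is 2.

Treewidth 2.
Bags: B1 = {a, c, g}  B2 = {a, f, g}  B3 = {a, f, h}  B4 = {a, b, h}  B5 = {a, b, d}  B6 = {a, d, e}
Tree: B1–B2, B2–B3, B3–B4, B4–B5, B5–B6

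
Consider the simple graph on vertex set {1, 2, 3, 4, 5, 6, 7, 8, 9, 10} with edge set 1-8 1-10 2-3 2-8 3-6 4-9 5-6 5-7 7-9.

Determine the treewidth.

1

A width-1 tree decomposition is:
Bags: B1 = {4, 9}  B2 = {7, 9}  B3 = {5, 7}  B4 = {5, 6}  B5 = {3, 6}  B6 = {2, 3}  B7 = {2, 8}  B8 = {1, 8}  B9 = {1, 10}
Tree: B1–B2, B2–B3, B3–B4, B4–B5, B5–B6, B6–B7, B7–B8, B8–B9
Every bag has size at most 2, so the width is 2 − 1 = 1 and tw(G) ≤ 1. Since G has at least one edge (e.g. 4–9), it is not an edgeless graph, so tw(G) ≥ 1. Hence tw(G) = 1 exactly.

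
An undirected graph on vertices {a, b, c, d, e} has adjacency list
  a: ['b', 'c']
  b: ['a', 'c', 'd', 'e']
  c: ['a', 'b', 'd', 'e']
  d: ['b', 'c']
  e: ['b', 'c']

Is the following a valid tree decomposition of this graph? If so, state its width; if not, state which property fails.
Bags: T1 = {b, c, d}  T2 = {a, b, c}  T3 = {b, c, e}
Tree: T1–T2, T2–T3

Checking the three conditions: (i) the bags cover all of {a, b, c, d, e}; (ii) for each edge, some bag contains both endpoints; (iii) the bags containing any fixed vertex form a subtree. All hold, so the decomposition is valid with width 3 − 1 = 2.

Yes; width 2.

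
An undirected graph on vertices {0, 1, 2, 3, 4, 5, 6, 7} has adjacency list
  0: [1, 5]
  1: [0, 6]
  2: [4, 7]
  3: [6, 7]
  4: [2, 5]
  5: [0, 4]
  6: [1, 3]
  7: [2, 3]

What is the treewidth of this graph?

A width-2 tree decomposition is:
Bags: B1 = {3, 6, 7}  B2 = {1, 6, 7}  B3 = {0, 1, 7}  B4 = {0, 5, 7}  B5 = {4, 5, 7}  B6 = {2, 4, 7}
Tree: B1–B2, B2–B3, B3–B4, B4–B5, B5–B6
Every bag has size at most 3, so the width is 3 − 1 = 2 and tw(G) ≤ 2. Since 7–3–6–1–0–5–4–2–7 is a cycle in G, G is not acyclic. Forests are exactly the graphs of treewidth ≤ 1, so tw(G) ≥ 2. Combining the bounds, tw(G) = 2.

2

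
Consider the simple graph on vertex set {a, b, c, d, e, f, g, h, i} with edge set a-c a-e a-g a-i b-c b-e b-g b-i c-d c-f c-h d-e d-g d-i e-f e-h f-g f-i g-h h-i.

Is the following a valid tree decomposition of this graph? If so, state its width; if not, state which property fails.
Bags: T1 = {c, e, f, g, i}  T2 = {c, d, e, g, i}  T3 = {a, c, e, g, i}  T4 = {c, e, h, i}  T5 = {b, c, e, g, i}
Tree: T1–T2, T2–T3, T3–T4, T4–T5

No — edge (g,h) lies in no bag.

A tree decomposition must satisfy three properties: every vertex lies in some bag; for every edge, both endpoints lie together in some bag; and for every vertex, the bags containing it form a connected subtree. Here edge (g,h) lies in no bag, so the decomposition is invalid.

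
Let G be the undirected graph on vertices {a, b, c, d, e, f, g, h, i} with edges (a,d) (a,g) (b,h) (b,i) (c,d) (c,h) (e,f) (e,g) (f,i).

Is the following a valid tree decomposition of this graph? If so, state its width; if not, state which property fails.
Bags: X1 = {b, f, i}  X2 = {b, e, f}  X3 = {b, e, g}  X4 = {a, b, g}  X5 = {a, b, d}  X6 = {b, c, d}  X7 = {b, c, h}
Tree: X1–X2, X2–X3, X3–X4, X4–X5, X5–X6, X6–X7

Vertex coverage: the bags together contain {a, b, c, d, e, f, g, h, i}, the full vertex set. Edge coverage: each edge of G has both endpoints in at least one bag. Running intersection: for every vertex, the bags containing it form a connected subtree. All three properties hold, so this is a valid tree decomposition of width max|bag| − 1 = 2, and hence tw(G) ≤ 2.

Yes; width 2.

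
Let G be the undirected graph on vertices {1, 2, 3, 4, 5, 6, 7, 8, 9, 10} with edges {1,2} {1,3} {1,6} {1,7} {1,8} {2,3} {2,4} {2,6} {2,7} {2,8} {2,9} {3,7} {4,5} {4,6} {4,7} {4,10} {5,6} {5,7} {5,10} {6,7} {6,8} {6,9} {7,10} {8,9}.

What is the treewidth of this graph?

A width-3 tree decomposition is:
Bags: B1 = {2, 4, 6, 7}  B2 = {4, 5, 6, 7}  B3 = {4, 5, 7, 10}  B4 = {1, 2, 6, 7}  B5 = {1, 2, 6, 8}  B6 = {1, 2, 3, 7}  B7 = {2, 6, 8, 9}
Tree: B1–B2, B2–B3, B1–B4, B4–B5, B4–B6, B5–B7
The largest bag has 4 vertices, giving width 3; this decomposition certifies tw(G) ≤ 3. For the lower bound, the 4 vertices {1, 2, 3, 7} are pairwise adjacent, and any tree decomposition puts a clique entirely inside one bag — forcing width ≥ 3. The upper and lower bounds meet at 3, so that is the treewidth.

3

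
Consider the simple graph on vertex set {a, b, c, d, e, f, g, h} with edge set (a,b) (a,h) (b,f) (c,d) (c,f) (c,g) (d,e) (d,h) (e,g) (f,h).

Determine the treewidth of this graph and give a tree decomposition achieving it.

Treewidth 2.
One such decomposition:
Bags: B1 = {a, b, f}  B2 = {a, f, h}  B3 = {c, f, h}  B4 = {c, d, h}  B5 = {c, d, g}  B6 = {d, e, g}
Tree: B1–B2, B2–B3, B3–B4, B4–B5, B5–B6

Every bag has size at most 3, so the width is 3 − 1 = 2 and tw(G) ≤ 2. Since b–a–h–f–b is a cycle in G, G is not acyclic. Forests are exactly the graphs of treewidth ≤ 1, so tw(G) ≥ 2. Combining the bounds, tw(G) = 2.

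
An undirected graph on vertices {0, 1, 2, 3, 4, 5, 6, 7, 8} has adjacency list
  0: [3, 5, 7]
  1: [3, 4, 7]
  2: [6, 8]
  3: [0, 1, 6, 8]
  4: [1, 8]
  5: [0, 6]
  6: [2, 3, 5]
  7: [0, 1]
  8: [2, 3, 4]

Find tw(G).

3

A width-3 tree decomposition is:
Bags: B1 = {0, 1, 5, 7}  B2 = {0, 1, 3, 5}  B3 = {1, 3, 5, 6}  B4 = {1, 3, 4, 6}  B5 = {3, 4, 6, 8}  B6 = {2, 4, 6, 8}
Tree: B1–B2, B2–B3, B3–B4, B4–B5, B5–B6
Every bag has size at most 4, so the width is 4 − 1 = 3 and tw(G) ≤ 3. For the lower bound: the 4 vertex sets {0,5,7}, {1}, {3}, {2,4,6,8} are disjoint, each induces a connected subgraph, and every pair is joined by at least one edge of G. Contracting each set to a single vertex therefore yields K_{4} as a minor, and since treewidth is minor-monotone, tw(G) ≥ tw(K_{4}) = 3. Hence tw(G) = 3 exactly.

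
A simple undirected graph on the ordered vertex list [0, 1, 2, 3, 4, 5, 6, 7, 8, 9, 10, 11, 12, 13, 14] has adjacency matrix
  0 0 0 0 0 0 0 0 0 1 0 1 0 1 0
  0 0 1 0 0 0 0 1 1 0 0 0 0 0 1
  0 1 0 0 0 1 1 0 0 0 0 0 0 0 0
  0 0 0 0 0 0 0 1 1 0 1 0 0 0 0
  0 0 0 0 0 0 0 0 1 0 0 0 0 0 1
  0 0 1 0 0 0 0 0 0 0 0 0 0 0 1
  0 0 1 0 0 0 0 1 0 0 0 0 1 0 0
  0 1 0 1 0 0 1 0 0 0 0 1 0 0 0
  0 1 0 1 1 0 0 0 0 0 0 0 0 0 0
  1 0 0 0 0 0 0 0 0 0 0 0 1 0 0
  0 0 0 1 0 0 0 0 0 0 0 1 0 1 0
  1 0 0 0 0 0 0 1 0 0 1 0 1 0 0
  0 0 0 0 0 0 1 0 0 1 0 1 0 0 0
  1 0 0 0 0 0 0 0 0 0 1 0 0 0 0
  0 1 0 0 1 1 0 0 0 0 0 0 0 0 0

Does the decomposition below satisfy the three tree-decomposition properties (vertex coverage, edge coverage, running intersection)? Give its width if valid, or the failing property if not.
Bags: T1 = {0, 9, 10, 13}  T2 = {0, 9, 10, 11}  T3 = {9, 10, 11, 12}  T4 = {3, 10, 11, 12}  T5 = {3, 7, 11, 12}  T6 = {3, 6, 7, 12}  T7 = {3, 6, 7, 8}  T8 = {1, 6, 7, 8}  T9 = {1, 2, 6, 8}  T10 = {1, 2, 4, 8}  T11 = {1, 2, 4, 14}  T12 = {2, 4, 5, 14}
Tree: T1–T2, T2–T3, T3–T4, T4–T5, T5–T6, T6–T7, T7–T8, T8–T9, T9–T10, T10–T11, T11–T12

Every vertex of G appears in some bag (union = {0, 1, 2, 3, 4, 5, 6, 7, 8, 9, 10, 11, 12, 13, 14}); every edge is covered by a bag; and for each vertex v the set of bags containing v is connected in the bag tree. The decomposition is therefore valid. The largest bag has 4 vertices, so the width is 3.

Yes; width 3.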